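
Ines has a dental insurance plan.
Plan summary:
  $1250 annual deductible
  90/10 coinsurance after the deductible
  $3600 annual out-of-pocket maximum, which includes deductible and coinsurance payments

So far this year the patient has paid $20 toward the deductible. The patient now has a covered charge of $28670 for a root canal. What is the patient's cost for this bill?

Deductible still to meet: $1250 − $20 = $1230.
That leaves $28670 − $1230 = $27440 for coinsurance.
Coinsurance: $27440 × 10% = $2744.
That puts the patient's cost at $1230 + $2744 = $3974 before any cap.
Year-to-date out-of-pocket would reach $20 + $3974 = $3994, above the $3600 maximum, so the patient pays only $3600 − $20 = $3580.

$3580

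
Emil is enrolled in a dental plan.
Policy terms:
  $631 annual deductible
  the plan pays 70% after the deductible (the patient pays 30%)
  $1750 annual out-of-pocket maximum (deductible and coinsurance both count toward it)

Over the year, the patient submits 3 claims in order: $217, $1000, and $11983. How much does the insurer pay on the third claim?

$11039.80

#1 ($217): fully absorbed by the deductible. Patient owes $217 (running OOP $217). Insurer: $217 − $217 = $0.
#2 ($1000): $414 finishes the deductible; $586 goes to coinsurance; patient's 30% is $175.80. Cost to patient: $589.80. OOP to date $806.80. Insurer: $1000 − $589.80 = $410.20.
#3 ($11983): 30% coinsurance on $11983 = $3594.90. Adding that to $806.80 gives $4401.70, past the $1750 cap; patient pays only $1750 − $806.80 = $943.20. Plan pays $11983 − $943.20 = $11039.80.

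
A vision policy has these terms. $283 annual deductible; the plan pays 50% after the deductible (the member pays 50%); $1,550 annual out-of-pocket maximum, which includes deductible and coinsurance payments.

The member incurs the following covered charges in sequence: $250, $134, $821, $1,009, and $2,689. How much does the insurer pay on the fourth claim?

$504.50

Claim 1 — $250: entire amount goes to the deductible. Member owes $250 (running OOP $250). Plan pays $250 − $250 = $0.
Claim 2 — $134: deductible takes $33, $101 remains; member's 50% is $50.50. Member owes $83.50 (running OOP $333.50). Insurer: $134 − $83.50 = $50.50.
Claim 3 — $821: deductible met; 50% of $821 = $410.50. Member pays $410.50; OOP now $744. Plan pays $821 − $410.50 = $410.50.
Claim 4 — $1,009: deductible already satisfied, so member's share is 50% × $1,009 = $504.50. Member owes $504.50 (running OOP $1,248.50). Plan pays $1,009 − $504.50 = $504.50.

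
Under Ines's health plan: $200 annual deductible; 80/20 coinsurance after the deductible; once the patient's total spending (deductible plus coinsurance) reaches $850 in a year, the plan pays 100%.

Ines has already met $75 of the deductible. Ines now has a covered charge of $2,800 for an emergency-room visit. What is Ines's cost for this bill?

Remaining deductible: $200 − $75 = $125.
After the $125 deductible portion, $2,800 − $125 = $2,675 is subject to coinsurance.
Patient's 20% share of $2,675 is $535.
Patient responsibility before any cap: $125 + $535 = $660.
Total out-of-pocket so far would be $75 + $660 = $735, below the $850 cap — no reduction.

$660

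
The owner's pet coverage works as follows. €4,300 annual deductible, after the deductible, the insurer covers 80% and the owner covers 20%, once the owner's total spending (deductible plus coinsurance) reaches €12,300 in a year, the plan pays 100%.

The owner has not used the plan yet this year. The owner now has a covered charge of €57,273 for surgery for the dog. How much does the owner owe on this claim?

Deductible not yet touched, so the first €4,300 of the bill goes to the deductible.
That leaves €57,273 − €4,300 = €52,973 for coinsurance.
Coinsurance: €52,973 × 20% = €10,594.60.
That puts the owner's cost at €4,300 + €10,594.60 = €14,894.60 before any cap.
Adding €14,894.60 to the €0 already spent would give €14,894.60, which exceeds the €12,300 cap; the owner pays just €12,300 − €0 = €12,300.

€12,300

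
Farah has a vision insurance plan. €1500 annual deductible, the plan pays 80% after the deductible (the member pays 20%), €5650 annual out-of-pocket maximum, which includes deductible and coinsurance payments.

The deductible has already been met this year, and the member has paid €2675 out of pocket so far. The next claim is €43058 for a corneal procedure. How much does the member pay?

The deductible is already satisfied, so the full bill goes to coinsurance.
Member's 20% share of €43058 is €8611.60.
That would bring total out-of-pocket to €11286.60, past the €5650 cap. The member is capped at €5650 − €2675 = €2975 on this claim.

€2975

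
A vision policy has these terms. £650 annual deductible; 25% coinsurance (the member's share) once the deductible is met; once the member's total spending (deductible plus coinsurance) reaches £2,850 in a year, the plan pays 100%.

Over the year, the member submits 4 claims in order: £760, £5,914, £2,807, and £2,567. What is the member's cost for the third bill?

Claim 1 — £760: £650 to deductible, leaving £110; member's 25% is £27.50. Member pays £677.50; OOP now £677.50.
Claim 2 — £5,914: deductible already satisfied, so member's share is 25% × £5,914 = £1,478.50. Member owes £1,478.50 (running OOP £2,156).
Claim 3 — £2,807: deductible already satisfied, so member's share is 25% × £2,807 = £701.75. Adding that to £2,156 gives £2,857.75, past the £2,850 cap; member pays only £2,850 − £2,156 = £694.

£694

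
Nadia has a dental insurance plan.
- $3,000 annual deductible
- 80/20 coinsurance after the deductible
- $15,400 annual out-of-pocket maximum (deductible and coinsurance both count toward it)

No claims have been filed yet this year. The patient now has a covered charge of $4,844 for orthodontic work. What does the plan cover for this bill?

$1,475.20

Deductible not yet touched, so the first $3,000 of the bill goes to the deductible.
The remaining $1,844 (= $4,844 − $3,000) moves to coinsurance.
Coinsurance: $1,844 × 20% = $368.80.
That puts the patient's cost at $3,000 + $368.80 = $3,368.80 before any cap.
Total out-of-pocket so far would be $0 + $3,368.80 = $3,368.80, below the $15,400 cap — no reduction.
Insurer pays the balance: $4,844 − $3,368.80 = $1,475.20.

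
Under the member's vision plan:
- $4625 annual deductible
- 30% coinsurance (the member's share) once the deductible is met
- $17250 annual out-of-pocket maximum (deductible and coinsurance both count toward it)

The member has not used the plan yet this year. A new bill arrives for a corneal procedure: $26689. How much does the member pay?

$11244.20

Nothing has been paid toward the $4625 deductible, so the first $4625 of this charge is applied there.
After the $4625 deductible portion, $26689 − $4625 = $22064 is subject to coinsurance.
30% of $22064 = $6619.20 falls to the member.
So the member owes $4625 + $6619.20 = $11244.20 before any cap.
Total out-of-pocket so far would be $0 + $11244.20 = $11244.20, below the $17250 cap — no reduction.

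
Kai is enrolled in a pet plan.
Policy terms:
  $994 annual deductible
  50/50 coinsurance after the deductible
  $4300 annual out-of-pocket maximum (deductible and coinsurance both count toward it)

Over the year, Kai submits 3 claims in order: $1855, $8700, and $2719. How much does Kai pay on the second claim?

Claim 1 ($1855): deductible takes $994, $861 remains; owner's 50% is $430.50. Owner pays $1424.50; OOP now $1424.50.
Claim 2 ($8700): deductible already satisfied, so owner's share is 50% × $8700 = $4350. That would push OOP to $5774.50, over the $4300 cap, so owner pays $4300 − $1424.50 = $2875.50.

$2875.50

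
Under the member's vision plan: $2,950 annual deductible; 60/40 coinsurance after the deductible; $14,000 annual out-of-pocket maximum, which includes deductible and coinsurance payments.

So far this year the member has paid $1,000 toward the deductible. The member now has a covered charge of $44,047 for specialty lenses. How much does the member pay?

Deductible still to meet: $2,950 − $1,000 = $1,950.
After the $1,950 deductible portion, $44,047 − $1,950 = $42,097 is subject to coinsurance.
Member's 40% share of $42,097 is $16,838.80.
So the member owes $1,950 + $16,838.80 = $18,788.80 before any cap.
Adding $18,788.80 to the $1,000 already spent would give $19,788.80, which exceeds the $14,000 cap; the member pays just $14,000 − $1,000 = $13,000.

$13,000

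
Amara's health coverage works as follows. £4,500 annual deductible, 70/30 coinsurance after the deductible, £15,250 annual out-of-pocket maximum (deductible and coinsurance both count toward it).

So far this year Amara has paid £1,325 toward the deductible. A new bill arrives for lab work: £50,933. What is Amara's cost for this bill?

Remaining deductible: £4,500 − £1,325 = £3,175.
That leaves £50,933 − £3,175 = £47,758 for coinsurance.
Patient's 30% share of £47,758 is £14,327.40.
Patient responsibility before any cap: £3,175 + £14,327.40 = £17,502.40.
Adding £17,502.40 to the £1,325 already spent would give £18,827.40, which exceeds the £15,250 cap; the patient pays just £15,250 − £1,325 = £13,925.

£13,925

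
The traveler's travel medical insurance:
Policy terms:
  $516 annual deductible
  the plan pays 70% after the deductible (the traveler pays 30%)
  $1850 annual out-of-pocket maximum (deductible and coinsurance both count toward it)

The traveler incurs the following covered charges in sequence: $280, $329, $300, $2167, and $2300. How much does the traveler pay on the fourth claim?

$650.10

Bill 1, $280: entire amount goes to the deductible. Cost to traveler: $280. OOP to date $280.
Bill 2, $329: deductible takes $236, $93 remains; 30% of $93 = $27.90. Traveler pays $263.90; OOP now $543.90.
Bill 3, $300: deductible already satisfied, so traveler's share is 30% × $300 = $90. Traveler pays $90; OOP now $633.90.
Bill 4, $2167: 30% coinsurance on $2167 = $650.10. Traveler owes $650.10 (running OOP $1284).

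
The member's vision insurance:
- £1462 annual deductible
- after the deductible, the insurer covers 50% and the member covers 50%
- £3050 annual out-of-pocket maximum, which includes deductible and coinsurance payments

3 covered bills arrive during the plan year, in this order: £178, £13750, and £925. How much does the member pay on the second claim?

#1 (£178): all of it applies to the deductible. Cost to member: £178. OOP to date £178.
#2 (£13750): deductible takes £1284, £12466 remains; 50% of £12466 = £6233. Claim cost before the cap: £1284 + £6233 = £7517. Adding that to £178 gives £7695, past the £3050 cap; member pays only £3050 − £178 = £2872.

£2872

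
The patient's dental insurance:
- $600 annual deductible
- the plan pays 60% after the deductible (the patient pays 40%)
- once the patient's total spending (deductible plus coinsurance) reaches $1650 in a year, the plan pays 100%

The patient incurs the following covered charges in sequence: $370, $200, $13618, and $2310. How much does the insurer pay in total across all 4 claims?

#1 ($370): fully absorbed by the deductible. Patient pays $370; OOP now $370. Insurer: $370 − $370 = $0.
#2 ($200): all of it applies to the deductible. Cost to patient: $200. OOP to date $570. Plan pays $200 − $200 = $0.
#3 ($13618): $30 finishes the deductible; $13588 goes to coinsurance; patient's 40% is $5435.20. Deductible plus coinsurance: $30 + $5435.20 = $5465.20. OOP would hit $6035.20 > $1650, so the cap limits the patient to $1650 − $570 = $1080. Insurer: $13618 − $1080 = $12538.
#4 ($2310): 40% coinsurance on $2310 = $924. That would push OOP to $2574, over the $1650 cap, so patient pays $1650 − $1650 = $0. Plan pays $2310 − $0 = $2310.
Insurer total = bills − patient's total = $16498 − $1650 = $14848.

$14848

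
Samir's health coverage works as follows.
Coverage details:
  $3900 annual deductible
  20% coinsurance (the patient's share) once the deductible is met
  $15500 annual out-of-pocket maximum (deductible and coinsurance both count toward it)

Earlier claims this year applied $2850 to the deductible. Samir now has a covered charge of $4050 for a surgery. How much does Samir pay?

$1650

Deductible still to meet: $3900 − $2850 = $1050.
That leaves $4050 − $1050 = $3000 for coinsurance.
20% of $3000 = $600 falls to the patient.
That puts the patient's cost at $1050 + $600 = $1650 before any cap.
Year-to-date out-of-pocket becomes $2850 + $1650 = $4500, still under the $15500 maximum, so no cap applies.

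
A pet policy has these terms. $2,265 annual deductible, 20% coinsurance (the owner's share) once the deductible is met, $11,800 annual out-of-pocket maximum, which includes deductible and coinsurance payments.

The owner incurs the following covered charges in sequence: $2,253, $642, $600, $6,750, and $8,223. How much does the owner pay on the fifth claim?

Claim 1 — $2,253: fully absorbed by the deductible. Owner owes $2,253 (running OOP $2,253).
Claim 2 — $642: $12 finishes the deductible; $630 goes to coinsurance; owner's 20% is $126. Owner pays $138; OOP now $2,391.
Claim 3 — $600: deductible met; 20% of $600 = $120. Owner pays $120; OOP now $2,511.
Claim 4 — $6,750: deductible already satisfied, so owner's share is 20% × $6,750 = $1,350. Cost to owner: $1,350. OOP to date $3,861.
Claim 5 — $8,223: deductible met; 20% of $8,223 = $1,644.60. Cost to owner: $1,644.60. OOP to date $5,505.60.

$1,644.60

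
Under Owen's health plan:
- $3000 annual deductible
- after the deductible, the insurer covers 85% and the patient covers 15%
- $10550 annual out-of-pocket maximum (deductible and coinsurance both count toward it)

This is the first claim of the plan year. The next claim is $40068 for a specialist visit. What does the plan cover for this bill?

$31507.80

Deductible not yet touched, so the first $3000 of the bill goes to the deductible.
That leaves $40068 − $3000 = $37068 for coinsurance.
Patient's 15% share of $37068 is $5560.20.
So the patient owes $3000 + $5560.20 = $8560.20 before any cap.
Total out-of-pocket so far would be $0 + $8560.20 = $8560.20, below the $10550 cap — no reduction.
The plan picks up $40068 − $8560.20 = $31507.80.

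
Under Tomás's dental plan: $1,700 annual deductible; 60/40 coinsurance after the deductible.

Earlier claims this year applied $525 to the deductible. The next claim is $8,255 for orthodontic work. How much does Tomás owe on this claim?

$4,007

Deductible still to meet: $1,700 − $525 = $1,175.
After the $1,175 deductible portion, $8,255 − $1,175 = $7,080 is subject to coinsurance.
Coinsurance: $7,080 × 40% = $2,832.
That puts the patient's cost at $1,175 + $2,832 = $4,007.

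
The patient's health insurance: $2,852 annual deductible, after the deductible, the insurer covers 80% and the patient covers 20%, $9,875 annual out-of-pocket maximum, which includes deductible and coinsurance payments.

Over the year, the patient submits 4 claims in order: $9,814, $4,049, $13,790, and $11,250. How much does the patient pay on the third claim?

#1 ($9,814): $2,852 to deductible, leaving $6,962; patient's 20% is $1,392.40. Patient owes $4,244.40 (running OOP $4,244.40).
#2 ($4,049): 20% coinsurance on $4,049 = $809.80. Patient owes $809.80 (running OOP $5,054.20).
#3 ($13,790): deductible already satisfied, so patient's share is 20% × $13,790 = $2,758. Cost to patient: $2,758. OOP to date $7,812.20.

$2,758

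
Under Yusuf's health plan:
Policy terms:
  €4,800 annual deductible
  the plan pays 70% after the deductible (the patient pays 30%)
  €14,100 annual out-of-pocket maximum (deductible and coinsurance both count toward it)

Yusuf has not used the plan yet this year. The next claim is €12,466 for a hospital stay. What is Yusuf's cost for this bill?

€7,099.80

Nothing has been paid toward the €4,800 deductible, so the first €4,800 of this charge is applied there.
After the €4,800 deductible portion, €12,466 − €4,800 = €7,666 is subject to coinsurance.
Coinsurance: €7,666 × 30% = €2,299.80.
That puts the patient's cost at €4,800 + €2,299.80 = €7,099.80 before any cap.
Year-to-date out-of-pocket becomes €0 + €7,099.80 = €7,099.80, still under the €14,100 maximum, so no cap applies.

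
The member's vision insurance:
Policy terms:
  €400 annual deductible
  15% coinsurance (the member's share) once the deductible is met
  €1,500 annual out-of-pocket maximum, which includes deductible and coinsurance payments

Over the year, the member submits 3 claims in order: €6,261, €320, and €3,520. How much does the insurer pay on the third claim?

Claim 1 — €6,261: deductible takes €400, €5,861 remains; coinsurance €5,861 × 15% = €879.15. Member pays €1,279.15; OOP now €1,279.15. Plan pays €6,261 − €1,279.15 = €4,981.85.
Claim 2 — €320: deductible already satisfied, so member's share is 15% × €320 = €48. Member owes €48 (running OOP €1,327.15). Plan pays €320 − €48 = €272.
Claim 3 — €3,520: deductible already satisfied, so member's share is 15% × €3,520 = €528. OOP would hit €1,855.15 > €1,500, so the cap limits the member to €1,500 − €1,327.15 = €172.85. Insurer: €3,520 − €172.85 = €3,347.15.

€3,347.15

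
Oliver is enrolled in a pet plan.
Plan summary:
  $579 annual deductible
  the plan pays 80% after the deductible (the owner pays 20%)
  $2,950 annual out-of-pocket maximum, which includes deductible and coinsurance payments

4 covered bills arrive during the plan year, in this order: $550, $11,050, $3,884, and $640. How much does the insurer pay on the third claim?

$3,717.20

Claim 1 — $550: entire amount goes to the deductible. Owner pays $550; OOP now $550. Insurer: $550 − $550 = $0.
Claim 2 — $11,050: $29 finishes the deductible; $11,021 goes to coinsurance; coinsurance $11,021 × 20% = $2,204.20. Cost to owner: $2,233.20. OOP to date $2,783.20. Plan pays $11,050 − $2,233.20 = $8,816.80.
Claim 3 — $3,884: deductible already satisfied, so owner's share is 20% × $3,884 = $776.80. Adding that to $2,783.20 gives $3,560, past the $2,950 cap; owner pays only $2,950 − $2,783.20 = $166.80. Insurer: $3,884 − $166.80 = $3,717.20.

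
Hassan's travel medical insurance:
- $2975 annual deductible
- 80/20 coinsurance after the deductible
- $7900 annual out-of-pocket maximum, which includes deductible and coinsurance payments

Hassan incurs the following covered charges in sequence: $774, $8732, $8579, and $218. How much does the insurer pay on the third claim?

#1 ($774): all of it applies to the deductible. Cost to traveler: $774. OOP to date $774. Insurer: $774 − $774 = $0.
#2 ($8732): $2201 finishes the deductible; $6531 goes to coinsurance; coinsurance $6531 × 20% = $1306.20. Cost to traveler: $3507.20. OOP to date $4281.20. Plan pays $8732 − $3507.20 = $5224.80.
#3 ($8579): deductible already satisfied, so traveler's share is 20% × $8579 = $1715.80. Traveler owes $1715.80 (running OOP $5997). Plan pays $8579 − $1715.80 = $6863.20.

$6863.20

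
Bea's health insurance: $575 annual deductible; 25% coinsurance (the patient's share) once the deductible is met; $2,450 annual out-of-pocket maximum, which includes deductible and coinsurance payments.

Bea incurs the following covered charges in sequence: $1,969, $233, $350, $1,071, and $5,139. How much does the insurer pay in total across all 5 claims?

$6,312

#1 ($1,969): deductible takes $575, $1,394 remains; 25% of $1,394 = $348.50. Patient pays $923.50; OOP now $923.50. Insurer: $1,969 − $923.50 = $1,045.50.
#2 ($233): 25% coinsurance on $233 = $58.25. Patient owes $58.25 (running OOP $981.75). Plan pays $233 − $58.25 = $174.75.
#3 ($350): 25% coinsurance on $350 = $87.50. Cost to patient: $87.50. OOP to date $1,069.25. Insurer: $350 − $87.50 = $262.50.
#4 ($1,071): 25% coinsurance on $1,071 = $267.75. Cost to patient: $267.75. OOP to date $1,337. Insurer: $1,071 − $267.75 = $803.25.
#5 ($5,139): deductible met; 25% of $5,139 = $1,284.75. Adding that to $1,337 gives $2,621.75, past the $2,450 cap; patient pays only $2,450 − $1,337 = $1,113. Plan pays $5,139 − $1,113 = $4,026.
Insurer total = bills − patient's total = $8,762 − $2,450 = $6,312.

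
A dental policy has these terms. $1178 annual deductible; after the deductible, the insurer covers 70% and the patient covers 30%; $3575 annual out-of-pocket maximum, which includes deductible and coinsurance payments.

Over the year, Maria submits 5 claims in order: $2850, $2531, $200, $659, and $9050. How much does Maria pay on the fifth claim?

$878.40

Bill 1, $2850: $1178 to deductible, leaving $1672; coinsurance $1672 × 30% = $501.60. Patient owes $1679.60 (running OOP $1679.60).
Bill 2, $2531: deductible met; 30% of $2531 = $759.30. Patient owes $759.30 (running OOP $2438.90).
Bill 3, $200: deductible met; 30% of $200 = $60. Cost to patient: $60. OOP to date $2498.90.
Bill 4, $659: deductible already satisfied, so patient's share is 30% × $659 = $197.70. Patient owes $197.70 (running OOP $2696.60).
Bill 5, $9050: 30% coinsurance on $9050 = $2715. That would push OOP to $5411.60, over the $3575 cap, so patient pays $3575 − $2696.60 = $878.40.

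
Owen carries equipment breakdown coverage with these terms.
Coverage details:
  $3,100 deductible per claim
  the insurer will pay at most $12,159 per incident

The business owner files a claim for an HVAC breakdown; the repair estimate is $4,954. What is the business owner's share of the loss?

$3,100

Less the $3,100 deductible: $4,954 − $3,100 = $1,854.
$1,854 ≤ $12,159, so the limit doesn't bind; insurer pays $1,854.
The business owner bears the rest of the original loss: $4,954 − $1,854 = $3,100.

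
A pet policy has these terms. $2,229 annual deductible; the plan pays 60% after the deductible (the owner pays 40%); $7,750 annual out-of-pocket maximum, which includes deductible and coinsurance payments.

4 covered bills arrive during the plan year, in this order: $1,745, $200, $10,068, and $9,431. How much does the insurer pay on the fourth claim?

#1 ($1,745): all of it applies to the deductible. Owner owes $1,745 (running OOP $1,745). Plan pays $1,745 − $1,745 = $0.
#2 ($200): all of it applies to the deductible. Owner pays $200; OOP now $1,945. Plan pays $200 − $200 = $0.
#3 ($10,068): $284 to deductible, leaving $9,784; 40% of $9,784 = $3,913.60. Owner owes $4,197.60 (running OOP $6,142.60). Plan pays $10,068 − $4,197.60 = $5,870.40.
#4 ($9,431): 40% coinsurance on $9,431 = $3,772.40. That would push OOP to $9,915, over the $7,750 cap, so owner pays $7,750 − $6,142.60 = $1,607.40. Plan pays $9,431 − $1,607.40 = $7,823.60.

$7,823.60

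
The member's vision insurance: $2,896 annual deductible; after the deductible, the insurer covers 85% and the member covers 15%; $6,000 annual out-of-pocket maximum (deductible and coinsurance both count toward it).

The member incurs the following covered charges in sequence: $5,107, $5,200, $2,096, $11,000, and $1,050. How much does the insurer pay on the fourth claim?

$9,350

Claim 1 ($5,107): $2,896 finishes the deductible; $2,211 goes to coinsurance; 15% of $2,211 = $331.65. Cost to member: $3,227.65. OOP to date $3,227.65. Plan pays $5,107 − $3,227.65 = $1,879.35.
Claim 2 ($5,200): 15% coinsurance on $5,200 = $780. Cost to member: $780. OOP to date $4,007.65. Plan pays $5,200 − $780 = $4,420.
Claim 3 ($2,096): deductible already satisfied, so member's share is 15% × $2,096 = $314.40. Member owes $314.40 (running OOP $4,322.05). Plan pays $2,096 − $314.40 = $1,781.60.
Claim 4 ($11,000): deductible already satisfied, so member's share is 15% × $11,000 = $1,650. Cost to member: $1,650. OOP to date $5,972.05. Plan pays $11,000 − $1,650 = $9,350.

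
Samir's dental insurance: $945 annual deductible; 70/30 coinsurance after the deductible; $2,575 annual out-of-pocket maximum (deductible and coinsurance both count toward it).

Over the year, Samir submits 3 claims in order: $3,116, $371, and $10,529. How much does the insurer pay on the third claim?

#1 ($3,116): deductible takes $945, $2,171 remains; patient's 30% is $651.30. Cost to patient: $1,596.30. OOP to date $1,596.30. Plan pays $3,116 − $1,596.30 = $1,519.70.
#2 ($371): 30% coinsurance on $371 = $111.30. Patient pays $111.30; OOP now $1,707.60. Insurer: $371 − $111.30 = $259.70.
#3 ($10,529): deductible met; 30% of $10,529 = $3,158.70. That would push OOP to $4,866.30, over the $2,575 cap, so patient pays $2,575 − $1,707.60 = $867.40. Plan pays $10,529 − $867.40 = $9,661.60.

$9,661.60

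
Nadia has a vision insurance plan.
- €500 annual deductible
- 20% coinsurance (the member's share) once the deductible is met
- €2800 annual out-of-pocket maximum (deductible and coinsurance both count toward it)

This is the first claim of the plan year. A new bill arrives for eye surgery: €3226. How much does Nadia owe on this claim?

€1045.20

Nothing has been paid toward the €500 deductible, so the first €500 of this charge is applied there.
The remaining €2726 (= €3226 − €500) moves to coinsurance.
20% of €2726 = €545.20 falls to the member.
Member responsibility before any cap: €500 + €545.20 = €1045.20.
Year-to-date out-of-pocket becomes €0 + €1045.20 = €1045.20, still under the €2800 maximum, so no cap applies.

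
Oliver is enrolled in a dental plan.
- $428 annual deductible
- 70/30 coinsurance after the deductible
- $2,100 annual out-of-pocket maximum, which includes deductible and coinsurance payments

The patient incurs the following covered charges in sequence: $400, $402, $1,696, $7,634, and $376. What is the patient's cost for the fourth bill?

$1,051

Bill 1, $400: all of it applies to the deductible. Cost to patient: $400. OOP to date $400.
Bill 2, $402: $28 to deductible, leaving $374; 30% of $374 = $112.20. Patient pays $140.20; OOP now $540.20.
Bill 3, $1,696: deductible met; 30% of $1,696 = $508.80. Patient pays $508.80; OOP now $1,049.
Bill 4, $7,634: deductible already satisfied, so patient's share is 30% × $7,634 = $2,290.20. That would push OOP to $3,339.20, over the $2,100 cap, so patient pays $2,100 − $1,049 = $1,051.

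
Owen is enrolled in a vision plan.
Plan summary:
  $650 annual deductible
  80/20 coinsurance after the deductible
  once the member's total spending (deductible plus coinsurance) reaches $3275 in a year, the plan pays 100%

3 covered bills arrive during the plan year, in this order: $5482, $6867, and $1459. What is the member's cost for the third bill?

$285.20

#1 ($5482): $650 finishes the deductible; $4832 goes to coinsurance; 20% of $4832 = $966.40. Cost to member: $1616.40. OOP to date $1616.40.
#2 ($6867): 20% coinsurance on $6867 = $1373.40. Cost to member: $1373.40. OOP to date $2989.80.
#3 ($1459): 20% coinsurance on $1459 = $291.80. Adding that to $2989.80 gives $3281.60, past the $3275 cap; member pays only $3275 − $2989.80 = $285.20.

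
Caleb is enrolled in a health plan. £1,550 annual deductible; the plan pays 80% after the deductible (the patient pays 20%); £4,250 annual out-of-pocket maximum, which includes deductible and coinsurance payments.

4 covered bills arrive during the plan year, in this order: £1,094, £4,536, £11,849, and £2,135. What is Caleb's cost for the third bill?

£1,884

Bill 1, £1,094: fully absorbed by the deductible. Patient pays £1,094; OOP now £1,094.
Bill 2, £4,536: deductible takes £456, £4,080 remains; coinsurance £4,080 × 20% = £816. Cost to patient: £1,272. OOP to date £2,366.
Bill 3, £11,849: deductible met; 20% of £11,849 = £2,369.80. OOP would hit £4,735.80 > £4,250, so the cap limits the patient to £4,250 − £2,366 = £1,884.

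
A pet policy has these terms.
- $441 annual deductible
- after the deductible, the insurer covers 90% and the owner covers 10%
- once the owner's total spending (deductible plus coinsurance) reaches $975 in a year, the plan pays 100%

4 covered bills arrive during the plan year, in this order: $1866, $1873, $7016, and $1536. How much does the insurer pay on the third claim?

#1 ($1866): $441 finishes the deductible; $1425 goes to coinsurance; 10% of $1425 = $142.50. Owner owes $583.50 (running OOP $583.50). Insurer: $1866 − $583.50 = $1282.50.
#2 ($1873): deductible met; 10% of $1873 = $187.30. Owner owes $187.30 (running OOP $770.80). Plan pays $1873 − $187.30 = $1685.70.
#3 ($7016): deductible met; 10% of $7016 = $701.60. That would push OOP to $1472.40, over the $975 cap, so owner pays $975 − $770.80 = $204.20. Insurer: $7016 − $204.20 = $6811.80.

$6811.80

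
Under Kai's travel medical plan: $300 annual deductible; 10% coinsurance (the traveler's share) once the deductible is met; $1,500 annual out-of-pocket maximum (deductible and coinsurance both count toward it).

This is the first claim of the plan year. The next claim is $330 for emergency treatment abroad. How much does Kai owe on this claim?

$303

The full $300 deductible is still open; $300 of this bill applies to it.
After the $300 deductible portion, $330 − $300 = $30 is subject to coinsurance.
10% of $30 = $3 falls to the traveler.
So the traveler owes $300 + $3 = $303 before any cap.
Total out-of-pocket so far would be $0 + $303 = $303, below the $1,500 cap — no reduction.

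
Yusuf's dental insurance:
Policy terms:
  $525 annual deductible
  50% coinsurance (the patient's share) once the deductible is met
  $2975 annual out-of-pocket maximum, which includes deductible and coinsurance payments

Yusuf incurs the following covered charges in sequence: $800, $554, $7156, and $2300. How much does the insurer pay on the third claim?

#1 ($800): deductible takes $525, $275 remains; patient's 50% is $137.50. Cost to patient: $662.50. OOP to date $662.50. Plan pays $800 − $662.50 = $137.50.
#2 ($554): deductible met; 50% of $554 = $277. Cost to patient: $277. OOP to date $939.50. Plan pays $554 − $277 = $277.
#3 ($7156): 50% coinsurance on $7156 = $3578. That would push OOP to $4517.50, over the $2975 cap, so patient pays $2975 − $939.50 = $2035.50. Insurer: $7156 − $2035.50 = $5120.50.

$5120.50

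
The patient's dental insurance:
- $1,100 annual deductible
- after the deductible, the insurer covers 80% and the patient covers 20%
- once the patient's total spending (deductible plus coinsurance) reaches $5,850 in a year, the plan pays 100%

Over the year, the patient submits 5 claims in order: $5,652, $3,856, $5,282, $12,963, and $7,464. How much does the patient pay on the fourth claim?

$2,012

#1 ($5,652): $1,100 finishes the deductible; $4,552 goes to coinsurance; 20% of $4,552 = $910.40. Patient owes $2,010.40 (running OOP $2,010.40).
#2 ($3,856): deductible met; 20% of $3,856 = $771.20. Patient owes $771.20 (running OOP $2,781.60).
#3 ($5,282): 20% coinsurance on $5,282 = $1,056.40. Patient pays $1,056.40; OOP now $3,838.
#4 ($12,963): deductible already satisfied, so patient's share is 20% × $12,963 = $2,592.60. OOP would hit $6,430.60 > $5,850, so the cap limits the patient to $5,850 − $3,838 = $2,012.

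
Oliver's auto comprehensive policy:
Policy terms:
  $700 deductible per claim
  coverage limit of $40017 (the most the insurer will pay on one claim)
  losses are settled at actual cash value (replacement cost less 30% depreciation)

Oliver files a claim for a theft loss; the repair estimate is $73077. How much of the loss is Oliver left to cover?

$33060

Depreciate 30%: the covered value is $73077 × 0.7 = $51153.90.
After the deductible, $51153.90 − $700 = $50453.90 remains.
The $40017 per-incident cap binds; insurer pays $40017.
Policyholder's share is the uncovered remainder: $73077 − $40017 = $33060.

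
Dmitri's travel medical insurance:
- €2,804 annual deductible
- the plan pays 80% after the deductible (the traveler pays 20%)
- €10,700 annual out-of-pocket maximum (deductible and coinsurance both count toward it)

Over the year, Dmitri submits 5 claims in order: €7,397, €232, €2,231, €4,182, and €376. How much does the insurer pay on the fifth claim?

#1 (€7,397): deductible takes €2,804, €4,593 remains; 20% of €4,593 = €918.60. Traveler pays €3,722.60; OOP now €3,722.60. Plan pays €7,397 − €3,722.60 = €3,674.40.
#2 (€232): deductible already satisfied, so traveler's share is 20% × €232 = €46.40. Traveler owes €46.40 (running OOP €3,769). Insurer: €232 − €46.40 = €185.60.
#3 (€2,231): 20% coinsurance on €2,231 = €446.20. Cost to traveler: €446.20. OOP to date €4,215.20. Plan pays €2,231 − €446.20 = €1,784.80.
#4 (€4,182): deductible met; 20% of €4,182 = €836.40. Traveler pays €836.40; OOP now €5,051.60. Insurer: €4,182 − €836.40 = €3,345.60.
#5 (€376): deductible met; 20% of €376 = €75.20. Cost to traveler: €75.20. OOP to date €5,126.80. Insurer: €376 − €75.20 = €300.80.

€300.80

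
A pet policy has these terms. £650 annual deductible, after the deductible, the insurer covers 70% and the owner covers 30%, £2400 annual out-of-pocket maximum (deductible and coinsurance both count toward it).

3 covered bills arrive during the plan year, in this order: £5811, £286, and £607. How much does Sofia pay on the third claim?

Bill 1, £5811: deductible takes £650, £5161 remains; coinsurance £5161 × 30% = £1548.30. Owner pays £2198.30; OOP now £2198.30.
Bill 2, £286: 30% coinsurance on £286 = £85.80. Owner pays £85.80; OOP now £2284.10.
Bill 3, £607: 30% coinsurance on £607 = £182.10. That would push OOP to £2466.20, over the £2400 cap, so owner pays £2400 − £2284.10 = £115.90.

£115.90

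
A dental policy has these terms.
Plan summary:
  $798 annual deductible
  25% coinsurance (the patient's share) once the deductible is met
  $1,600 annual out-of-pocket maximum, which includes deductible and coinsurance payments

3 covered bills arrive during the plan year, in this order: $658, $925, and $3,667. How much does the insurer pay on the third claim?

$3,061.25

Claim 1 ($658): fully absorbed by the deductible. Cost to patient: $658. OOP to date $658. Plan pays $658 − $658 = $0.
Claim 2 ($925): $140 to deductible, leaving $785; 25% of $785 = $196.25. Cost to patient: $336.25. OOP to date $994.25. Insurer: $925 − $336.25 = $588.75.
Claim 3 ($3,667): deductible met; 25% of $3,667 = $916.75. Adding that to $994.25 gives $1,911, past the $1,600 cap; patient pays only $1,600 − $994.25 = $605.75. Plan pays $3,667 − $605.75 = $3,061.25.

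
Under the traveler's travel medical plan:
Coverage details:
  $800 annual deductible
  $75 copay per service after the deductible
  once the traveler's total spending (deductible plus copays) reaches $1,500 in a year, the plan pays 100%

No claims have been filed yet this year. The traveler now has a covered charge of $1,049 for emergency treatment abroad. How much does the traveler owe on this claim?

$875

The full $800 deductible is still open; $800 of this bill applies to it.
The remaining $249 (= $1,049 − $800) moves to the copay.
Copay on this service: $75.
That puts the traveler's cost at $800 + $75 = $875 before any cap.
Total out-of-pocket so far would be $0 + $875 = $875, below the $1,500 cap — no reduction.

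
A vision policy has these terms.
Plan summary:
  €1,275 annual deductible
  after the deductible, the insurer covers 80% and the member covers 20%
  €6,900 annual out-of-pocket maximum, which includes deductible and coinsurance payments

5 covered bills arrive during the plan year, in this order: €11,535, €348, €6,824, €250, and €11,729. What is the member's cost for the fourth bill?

€50

Claim 1 (€11,535): €1,275 finishes the deductible; €10,260 goes to coinsurance; 20% of €10,260 = €2,052. Cost to member: €3,327. OOP to date €3,327.
Claim 2 (€348): deductible already satisfied, so member's share is 20% × €348 = €69.60. Cost to member: €69.60. OOP to date €3,396.60.
Claim 3 (€6,824): 20% coinsurance on €6,824 = €1,364.80. Cost to member: €1,364.80. OOP to date €4,761.40.
Claim 4 (€250): 20% coinsurance on €250 = €50. Cost to member: €50. OOP to date €4,811.40.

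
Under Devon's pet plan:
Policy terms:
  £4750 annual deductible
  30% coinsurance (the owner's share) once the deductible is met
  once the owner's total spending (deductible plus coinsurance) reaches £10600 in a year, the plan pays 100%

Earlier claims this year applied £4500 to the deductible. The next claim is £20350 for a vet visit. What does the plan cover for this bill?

£14250

Remaining deductible: £4750 − £4500 = £250.
The remaining £20100 (= £20350 − £250) moves to coinsurance.
Coinsurance: £20100 × 30% = £6030.
So the owner owes £250 + £6030 = £6280 before any cap.
Adding £6280 to the £4500 already spent would give £10780, which exceeds the £10600 cap; the owner pays just £10600 − £4500 = £6100.
The plan picks up £20350 − £6100 = £14250.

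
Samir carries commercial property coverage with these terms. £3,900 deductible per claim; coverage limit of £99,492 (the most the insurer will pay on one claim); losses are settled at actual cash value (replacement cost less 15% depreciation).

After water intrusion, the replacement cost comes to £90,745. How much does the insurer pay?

£73,233.25

Depreciate 15%: the covered value is £90,745 × 0.85 = £77,133.25.
Subtract the deductible: £77,133.25 − £3,900 = £73,233.25.
£73,233.25 ≤ £99,492, so the limit doesn't bind; insurer pays £73,233.25.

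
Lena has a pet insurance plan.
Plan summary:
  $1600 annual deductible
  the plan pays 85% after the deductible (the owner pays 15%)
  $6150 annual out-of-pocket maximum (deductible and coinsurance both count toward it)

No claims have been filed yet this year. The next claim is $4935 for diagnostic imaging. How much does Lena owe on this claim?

$2100.25

The full $1600 deductible is still open; $1600 of this bill applies to it.
After the $1600 deductible portion, $4935 − $1600 = $3335 is subject to coinsurance.
Owner's 15% share of $3335 is $500.25.
That puts the owner's cost at $1600 + $500.25 = $2100.25 before any cap.
Total out-of-pocket so far would be $0 + $2100.25 = $2100.25, below the $6150 cap — no reduction.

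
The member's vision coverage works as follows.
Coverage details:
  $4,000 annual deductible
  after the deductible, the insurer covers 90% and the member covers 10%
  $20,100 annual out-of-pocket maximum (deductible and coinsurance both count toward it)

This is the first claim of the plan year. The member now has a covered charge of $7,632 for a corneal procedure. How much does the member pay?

$4,363.20

Nothing has been paid toward the $4,000 deductible, so the first $4,000 of this charge is applied there.
That leaves $7,632 − $4,000 = $3,632 for coinsurance.
Member's 10% share of $3,632 is $363.20.
Member responsibility before any cap: $4,000 + $363.20 = $4,363.20.
Cumulative spending $0 + $4,363.20 = $4,363.20 stays under the $20,100 maximum.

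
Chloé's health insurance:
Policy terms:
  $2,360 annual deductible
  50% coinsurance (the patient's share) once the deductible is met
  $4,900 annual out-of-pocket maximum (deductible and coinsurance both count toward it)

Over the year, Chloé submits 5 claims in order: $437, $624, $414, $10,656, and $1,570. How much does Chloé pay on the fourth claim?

$3,425

Bill 1, $437: all of it applies to the deductible. Patient pays $437; OOP now $437.
Bill 2, $624: entire amount goes to the deductible. Cost to patient: $624. OOP to date $1,061.
Bill 3, $414: fully absorbed by the deductible. Patient pays $414; OOP now $1,475.
Bill 4, $10,656: $885 to deductible, leaving $9,771; coinsurance $9,771 × 50% = $4,885.50. Deductible plus coinsurance: $885 + $4,885.50 = $5,770.50. Adding that to $1,475 gives $7,245.50, past the $4,900 cap; patient pays only $4,900 − $1,475 = $3,425.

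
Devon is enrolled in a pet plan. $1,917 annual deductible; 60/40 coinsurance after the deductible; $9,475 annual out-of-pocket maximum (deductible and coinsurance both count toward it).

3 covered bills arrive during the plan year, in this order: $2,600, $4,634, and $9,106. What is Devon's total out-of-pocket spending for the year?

Bill 1, $2,600: $1,917 to deductible, leaving $683; coinsurance $683 × 40% = $273.20. Owner pays $2,190.20; OOP now $2,190.20.
Bill 2, $4,634: deductible met; 40% of $4,634 = $1,853.60. Owner owes $1,853.60 (running OOP $4,043.80).
Bill 3, $9,106: deductible already satisfied, so owner's share is 40% × $9,106 = $3,642.40. Owner pays $3,642.40; OOP now $7,686.20.
Summing the owner's payments: $2,190.20 + $1,853.60 + $3,642.40 = $7,686.20.

$7,686.20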